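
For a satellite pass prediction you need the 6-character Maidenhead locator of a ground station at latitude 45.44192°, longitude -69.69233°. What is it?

Shift to the Maidenhead origin (180°W, 90°S): lon 110.3077, lat 135.4419.
Field: 110.3077/20 → 5 → F, 135.4419/10 → 13 → N; chars FN.
Square: 10.3077/2 → 5, 5.4419/1 → 5; chars 55.
Subsquare: 0.3077/0.0833333 → 3 → d, 0.4419/0.0416667 → 10 → k; chars dk.

FN55dk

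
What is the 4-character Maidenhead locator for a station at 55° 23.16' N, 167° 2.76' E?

RO35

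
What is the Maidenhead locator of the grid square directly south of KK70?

Latitude square 0; −1 → -1, wraps to 9, carry into field.
Latitude field K = 10; −1 → 9 = J.
The longitude characters are unchanged.

KJ79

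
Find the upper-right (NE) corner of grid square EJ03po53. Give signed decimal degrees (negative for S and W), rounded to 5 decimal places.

3.60000, -98.70000

Field E=4, J=9: +4·20° lon, +9·10° lat → SW at lon -100°, lat 0°.
Square 0, 3: +0·2° lon, +3·1° lat → SW at lon -100°, lat 3°.
Subsquare p=15, o=14: +15·0.0833333° lon, +14·0.0416667° lat → SW at lon -98.75°, lat 3.58333°.
Extended square 5, 3: +5·0.00833333° lon, +3·0.00416667° lat → SW at lon -98.7083°, lat 3.59583°.
Cell spans 0.00833333° lon × 0.00416667° lat. NE corner is SW corner plus one full cell.
latitude 3.60000, longitude -98.70000.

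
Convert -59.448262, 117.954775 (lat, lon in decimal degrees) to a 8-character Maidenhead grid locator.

OD80xn42

Offset from 180°W / 90°S: lon 297.95477°, lat 30.55174°.
Field (20°×10°, letters A–R): 297.95477/20 → 14 → O, 30.55174/10 → 3 → D; chars OD.
Square (2°×1°, digits 0–9): 17.95477/2 → 8, 0.55174/1 → 0; chars 80.
Subsquare (5′×2.5′, letters a–x): 1.95477/0.0833333 → 23 → x, 0.55174/0.0416667 → 13 → n; chars xn.
Extended square (30″×15″, digits 0–9): 0.03811/0.00833333 → 4, 0.01007/0.00416667 → 2; chars 42.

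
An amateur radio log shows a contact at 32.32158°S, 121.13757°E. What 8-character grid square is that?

PF07nq62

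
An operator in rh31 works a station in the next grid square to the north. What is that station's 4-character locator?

RH32

Latitude square 1; +1 → 2.
The longitude characters are unchanged.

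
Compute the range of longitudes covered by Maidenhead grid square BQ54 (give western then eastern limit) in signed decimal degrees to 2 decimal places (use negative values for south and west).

-150.00, -148.00

Field B=1, Q=16: +1·20° lon, +16·10° lat → SW at lon -160°, lat 70°.
Square 5, 4: +5·2° lon, +4·1° lat → SW at lon -150°, lat 74°.
Cell spans 2° lon × 1° lat.
west -150.00, east -148.00.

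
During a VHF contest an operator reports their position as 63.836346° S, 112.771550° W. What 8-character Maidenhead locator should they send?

DC36od79

Shift to the Maidenhead origin (180°W, 90°S): lon 67.22845, lat 26.16365.
Field: lon ⌊67.22845/20⌋ = 3 → D; lat ⌊26.16365/10⌋ = 2 → C.
Square: lon ⌊7.22845/2⌋ = 3; lat ⌊6.16365/1⌋ = 6.
Subsquare: lon ⌊1.22845/0.0833333⌋ = 14 → o; lat ⌊0.16365/0.0416667⌋ = 3 → d.
Extended square: lon ⌊0.06178/0.00833333⌋ = 7; lat ⌊0.03865/0.00416667⌋ = 9.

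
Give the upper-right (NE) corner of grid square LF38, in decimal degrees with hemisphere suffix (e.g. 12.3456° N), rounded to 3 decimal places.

31.000° S, 48.000° E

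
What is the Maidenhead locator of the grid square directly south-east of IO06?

Longitude square 0; +1 → 1.
Latitude square 6; −1 → 5.

IO15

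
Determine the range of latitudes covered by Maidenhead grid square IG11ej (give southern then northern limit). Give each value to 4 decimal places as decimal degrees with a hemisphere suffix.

Field I=8, G=6: +8·20° lon, +6·10° lat → SW at lon -20°, lat -30°.
Square 1, 1: +1·2° lon, +1·1° lat → SW at lon -18°, lat -29°.
Subsquare e=4, j=9: +4·0.0833333° lon, +9·0.0416667° lat → SW at lon -17.6667°, lat -28.625°.
Cell spans 0.0833333° lon × 0.0416667° lat.
south 28.6250° S, north 28.5833° S.

28.6250° S, 28.5833° S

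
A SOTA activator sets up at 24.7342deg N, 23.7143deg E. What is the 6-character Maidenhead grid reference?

KL14ur

Add 180° to longitude and 90° to latitude: 203.7143, 114.7342.
Field: 203.7143/20 → 10 → K, 114.7342/10 → 11 → L; chars KL.
Square: 3.7143/2 → 1, 4.7342/1 → 4; chars 14.
Subsquare: 1.7143/0.0833333 → 20 → u, 0.7342/0.0416667 → 17 → r; chars ur.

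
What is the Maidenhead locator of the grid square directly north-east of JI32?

Longitude square 3; +1 → 4.
Latitude square 2; +1 → 3.

JI43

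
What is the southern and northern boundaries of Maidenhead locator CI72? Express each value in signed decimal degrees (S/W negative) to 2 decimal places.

-8.00, -7.00

Field C=2, I=8: +2·20° lon, +8·10° lat → SW at lon -140°, lat -10°.
Square 7, 2: +7·2° lon, +2·1° lat → SW at lon -126°, lat -8°.
Cell spans 2° lon × 1° lat.
south -8.00, north -7.00.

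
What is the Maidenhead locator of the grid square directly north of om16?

OM17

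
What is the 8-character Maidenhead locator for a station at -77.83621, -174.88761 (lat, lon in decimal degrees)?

AB22nd39

Add 180° to longitude and 90° to latitude: 5.11239, 12.16379.
Field: lon ⌊5.11239/20⌋ = 0 → A; lat ⌊12.16379/10⌋ = 1 → B.
Square: lon ⌊5.11239/2⌋ = 2; lat ⌊2.16379/1⌋ = 2.
Subsquare: lon ⌊1.11239/0.0833333⌋ = 13 → n; lat ⌊0.16379/0.0416667⌋ = 3 → d.
Extended square: lon ⌊0.02906/0.00833333⌋ = 3; lat ⌊0.03879/0.00416667⌋ = 9.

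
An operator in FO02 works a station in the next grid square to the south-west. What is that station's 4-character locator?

Longitude square 0; −1 → -1, wraps to 9, carry into field.
Longitude field F = 5; −1 → 4 = E.
Latitude square 2; −1 → 1.

EO91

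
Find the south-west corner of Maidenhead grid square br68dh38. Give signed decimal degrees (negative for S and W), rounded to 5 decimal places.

88.32500, -147.72500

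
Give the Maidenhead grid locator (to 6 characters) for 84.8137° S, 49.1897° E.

Shift to the Maidenhead origin (180°W, 90°S): lon 229.1897, lat 5.1863.
Field (20°×10°, letters A–R): 229.1897/20 → 11 → L, 5.1863/10 → 0 → A; chars LA.
Square (2°×1°, digits 0–9): 9.1897/2 → 4, 5.1863/1 → 5; chars 45.
Subsquare (5′×2.5′, letters a–x): 1.1897/0.0833333 → 14 → o, 0.1863/0.0416667 → 4 → e; chars oe.

LA45oe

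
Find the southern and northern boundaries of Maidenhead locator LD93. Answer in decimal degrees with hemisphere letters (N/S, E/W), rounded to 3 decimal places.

57.000° S, 56.000° S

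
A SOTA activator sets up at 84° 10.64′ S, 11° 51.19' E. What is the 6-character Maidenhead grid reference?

JA55wt

Add 180° to longitude and 90° to latitude: 191.8532, 5.8227.
Field: 191.8532/20 → 9 → J, 5.8227/10 → 0 → A; chars JA.
Square: 11.8532/2 → 5, 5.8227/1 → 5; chars 55.
Subsquare: 1.8532/0.0833333 → 22 → w, 0.8227/0.0416667 → 19 → t; chars wt.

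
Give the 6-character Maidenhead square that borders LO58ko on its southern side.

Latitude subsquare o = 14; −1 → 13 = n.
The longitude characters are unchanged.

LO58kn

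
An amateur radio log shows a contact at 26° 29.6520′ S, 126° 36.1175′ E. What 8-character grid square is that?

Add 180° to longitude and 90° to latitude: 306.60196, 63.50580.
Field (20°×10°, letters A–R): 306.60196/20 → 15 → P, 63.50580/10 → 6 → G; chars PG.
Square (2°×1°, digits 0–9): 6.60196/2 → 3, 3.50580/1 → 3; chars 33.
Subsquare (5′×2.5′, letters a–x): 0.60196/0.0833333 → 7 → h, 0.50580/0.0416667 → 12 → m; chars hm.
Extended square (30″×15″, digits 0–9): 0.01862/0.00833333 → 2, 0.00580/0.00416667 → 1; chars 21.

PG33hm21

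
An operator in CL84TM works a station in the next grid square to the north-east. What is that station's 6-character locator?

Longitude subsquare t = 19; +1 → 20 = u.
Latitude subsquare m = 12; +1 → 13 = n.

CL84un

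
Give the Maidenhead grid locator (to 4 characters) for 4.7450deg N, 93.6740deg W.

Shift to the Maidenhead origin (180°W, 90°S): lon 86.33, lat 94.75.
Field (20°×10°, letters A–R): lon ⌊86.33/20⌋ = 4 → E; lat ⌊94.75/10⌋ = 9 → J.
Square (2°×1°, digits 0–9): lon ⌊6.33/2⌋ = 3; lat ⌊4.75/1⌋ = 4.

EJ34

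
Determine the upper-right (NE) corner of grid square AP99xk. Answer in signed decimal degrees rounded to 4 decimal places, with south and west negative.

Field A=0, P=15: +0·20° lon, +15·10° lat → SW at lon -180°, lat 60°.
Square 9, 9: +9·2° lon, +9·1° lat → SW at lon -162°, lat 69°.
Subsquare x=23, k=10: +23·0.0833333° lon, +10·0.0416667° lat → SW at lon -160.083°, lat 69.4167°.
Cell spans 0.0833333° lon × 0.0416667° lat. NE corner is SW corner plus one full cell.
latitude 69.4583, longitude -160.0000.

69.4583, -160.0000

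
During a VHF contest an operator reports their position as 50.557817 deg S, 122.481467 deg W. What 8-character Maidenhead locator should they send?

CD89sk26

Add 180° to longitude and 90° to latitude: 57.51853, 39.44218.
Field (20°×10°, letters A–R): 57.51853/20 → 2 → C, 39.44218/10 → 3 → D; chars CD.
Square (2°×1°, digits 0–9): 17.51853/2 → 8, 9.44218/1 → 9; chars 89.
Subsquare (5′×2.5′, letters a–x): 1.51853/0.0833333 → 18 → s, 0.44218/0.0416667 → 10 → k; chars sk.
Extended square (30″×15″, digits 0–9): 0.01853/0.00833333 → 2, 0.02552/0.00416667 → 6; chars 26.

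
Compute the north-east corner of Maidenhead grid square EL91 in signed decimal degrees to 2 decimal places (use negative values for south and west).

Field E=4, L=11: +4·20° lon, +11·10° lat → SW at lon -100°, lat 20°.
Square 9, 1: +9·2° lon, +1·1° lat → SW at lon -82°, lat 21°.
Cell spans 2° lon × 1° lat. NE corner is SW corner plus one full cell.
latitude 22.00, longitude -80.00.

22.00, -80.00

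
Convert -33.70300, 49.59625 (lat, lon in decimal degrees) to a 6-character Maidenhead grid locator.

LF46th

Shift to the Maidenhead origin (180°W, 90°S): lon 229.5962, lat 56.2970.
Field: 229.5962/20 → 11 → L, 56.2970/10 → 5 → F; chars LF.
Square: 9.5962/2 → 4, 6.2970/1 → 6; chars 46.
Subsquare: 1.5962/0.0833333 → 19 → t, 0.2970/0.0416667 → 7 → h; chars th.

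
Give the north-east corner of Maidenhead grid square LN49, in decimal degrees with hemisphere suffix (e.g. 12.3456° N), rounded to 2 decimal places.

50.00° N, 50.00° E

Field L=11, N=13: +11·20° lon, +13·10° lat → SW at lon 40°, lat 40°.
Square 4, 9: +4·2° lon, +9·1° lat → SW at lon 48°, lat 49°.
Cell spans 2° lon × 1° lat. NE corner is SW corner plus one full cell.
latitude 50.00° N, longitude 50.00° E.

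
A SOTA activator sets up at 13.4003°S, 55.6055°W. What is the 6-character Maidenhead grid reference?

Shift to the Maidenhead origin (180°W, 90°S): lon 124.3945, lat 76.5997.
Field: lon ⌊124.3945/20⌋ = 6 → G; lat ⌊76.5997/10⌋ = 7 → H.
Square: lon ⌊4.3945/2⌋ = 2; lat ⌊6.5997/1⌋ = 6.
Subsquare: lon ⌊0.3945/0.0833333⌋ = 4 → e; lat ⌊0.5997/0.0416667⌋ = 14 → o.

GH26eo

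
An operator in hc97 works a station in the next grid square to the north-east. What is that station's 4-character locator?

IC08

Longitude square 9; +1 → 10, wraps to 0, carry into field.
Longitude field H = 7; +1 → 8 = I.
Latitude square 7; +1 → 8.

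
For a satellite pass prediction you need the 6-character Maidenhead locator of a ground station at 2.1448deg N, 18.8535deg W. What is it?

IJ02nd

Offset from 180°W / 90°S: lon 161.1465°, lat 92.1448°.
Field: 161.1465/20 → 8 → I, 92.1448/10 → 9 → J; chars IJ.
Square: 1.1465/2 → 0, 2.1448/1 → 2; chars 02.
Subsquare: 1.1465/0.0833333 → 13 → n, 0.1448/0.0416667 → 3 → d; chars nd.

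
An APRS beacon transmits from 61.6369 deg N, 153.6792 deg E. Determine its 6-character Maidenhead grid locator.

QP61up

Add 180° to longitude and 90° to latitude: 333.6792, 151.6369.
Field: lon ⌊333.6792/20⌋ = 16 → Q; lat ⌊151.6369/10⌋ = 15 → P.
Square: lon ⌊13.6792/2⌋ = 6; lat ⌊1.6369/1⌋ = 1.
Subsquare: lon ⌊1.6792/0.0833333⌋ = 20 → u; lat ⌊0.6369/0.0416667⌋ = 15 → p.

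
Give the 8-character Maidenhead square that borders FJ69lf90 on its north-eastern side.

Longitude extended square 9; +1 → 10, wraps to 0, carry into subsquare.
Longitude subsquare l = 11; +1 → 12 = m.
Latitude extended square 0; +1 → 1.

FJ69mf01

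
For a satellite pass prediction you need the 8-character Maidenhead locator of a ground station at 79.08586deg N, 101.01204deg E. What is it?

Offset from 180°W / 90°S: lon 281.01204°, lat 169.08586°.
Field (20°×10°, letters A–R): lon ⌊281.01204/20⌋ = 14 → O; lat ⌊169.08586/10⌋ = 16 → Q.
Square (2°×1°, digits 0–9): lon ⌊1.01204/2⌋ = 0; lat ⌊9.08586/1⌋ = 9.
Subsquare (5′×2.5′, letters a–x): lon ⌊1.01204/0.0833333⌋ = 12 → m; lat ⌊0.08586/0.0416667⌋ = 2 → c.
Extended square (30″×15″, digits 0–9): lon ⌊0.01204/0.00833333⌋ = 1; lat ⌊0.00253/0.00416667⌋ = 0.

OQ09mc10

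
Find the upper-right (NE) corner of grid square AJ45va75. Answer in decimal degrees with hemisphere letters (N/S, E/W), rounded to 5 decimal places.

Field A=0, J=9: +0·20° lon, +9·10° lat → SW at lon -180°, lat 0°.
Square 4, 5: +4·2° lon, +5·1° lat → SW at lon -172°, lat 5°.
Subsquare v=21, a=0: +21·0.0833333° lon, +0·0.0416667° lat → SW at lon -170.25°, lat 5°.
Extended square 7, 5: +7·0.00833333° lon, +5·0.00416667° lat → SW at lon -170.192°, lat 5.02083°.
Cell spans 0.00833333° lon × 0.00416667° lat. NE corner is SW corner plus one full cell.
latitude 5.02500° N, longitude 170.18333° W.

5.02500° N, 170.18333° W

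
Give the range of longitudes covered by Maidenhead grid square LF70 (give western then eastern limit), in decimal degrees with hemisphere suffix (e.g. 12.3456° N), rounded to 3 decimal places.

54.000° E, 56.000° E

Field L=11, F=5: +11·20° lon, +5·10° lat → SW at lon 40°, lat -40°.
Square 7, 0: +7·2° lon, +0·1° lat → SW at lon 54°, lat -40°.
Cell spans 2° lon × 1° lat.
west 54.000° E, east 56.000° E.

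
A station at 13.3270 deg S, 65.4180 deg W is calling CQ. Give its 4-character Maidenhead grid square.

Shift to the Maidenhead origin (180°W, 90°S): lon 114.58, lat 76.67.
Field: lon ⌊114.58/20⌋ = 5 → F; lat ⌊76.67/10⌋ = 7 → H.
Square: lon ⌊14.58/2⌋ = 7; lat ⌊6.67/1⌋ = 6.

FH76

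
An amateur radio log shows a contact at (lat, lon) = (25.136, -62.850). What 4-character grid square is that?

FL85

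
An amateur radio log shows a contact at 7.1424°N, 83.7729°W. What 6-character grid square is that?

EJ87cd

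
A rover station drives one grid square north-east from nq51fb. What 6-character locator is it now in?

NQ51gc

Longitude subsquare f = 5; +1 → 6 = g.
Latitude subsquare b = 1; +1 → 2 = c.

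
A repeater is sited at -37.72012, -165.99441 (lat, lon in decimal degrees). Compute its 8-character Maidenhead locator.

Offset from 180°W / 90°S: lon 14.00559°, lat 52.27988°.
Field: 14.00559/20 → 0 → A, 52.27988/10 → 5 → F; chars AF.
Square: 14.00559/2 → 7, 2.27988/1 → 2; chars 72.
Subsquare: 0.00559/0.0833333 → 0 → a, 0.27988/0.0416667 → 6 → g; chars ag.
Extended square: 0.00559/0.00833333 → 0, 0.02988/0.00416667 → 7; chars 07.

AF72ag07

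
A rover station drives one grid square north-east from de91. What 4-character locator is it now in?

Longitude square 9; +1 → 10, wraps to 0, carry into field.
Longitude field D = 3; +1 → 4 = E.
Latitude square 1; +1 → 2.

EE02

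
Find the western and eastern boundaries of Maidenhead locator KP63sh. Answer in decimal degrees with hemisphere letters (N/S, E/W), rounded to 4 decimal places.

Field K=10, P=15: +10·20° lon, +15·10° lat → SW at lon 20°, lat 60°.
Square 6, 3: +6·2° lon, +3·1° lat → SW at lon 32°, lat 63°.
Subsquare s=18, h=7: +18·0.0833333° lon, +7·0.0416667° lat → SW at lon 33.5°, lat 63.2917°.
Cell spans 0.0833333° lon × 0.0416667° lat.
west 33.5000° E, east 33.5833° E.

33.5000° E, 33.5833° E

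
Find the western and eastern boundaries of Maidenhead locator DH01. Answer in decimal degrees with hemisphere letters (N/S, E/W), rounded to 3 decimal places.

120.000° W, 118.000° W

Field D=3, H=7: +3·20° lon, +7·10° lat → SW at lon -120°, lat -20°.
Square 0, 1: +0·2° lon, +1·1° lat → SW at lon -120°, lat -19°.
Cell spans 2° lon × 1° lat.
west 120.000° W, east 118.000° W.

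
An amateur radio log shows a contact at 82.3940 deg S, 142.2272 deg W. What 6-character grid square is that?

Add 180° to longitude and 90° to latitude: 37.7728, 7.6060.
Field: lon ⌊37.7728/20⌋ = 1 → B; lat ⌊7.6060/10⌋ = 0 → A.
Square: lon ⌊17.7728/2⌋ = 8; lat ⌊7.6060/1⌋ = 7.
Subsquare: lon ⌊1.7728/0.0833333⌋ = 21 → v; lat ⌊0.6060/0.0416667⌋ = 14 → o.

BA87vo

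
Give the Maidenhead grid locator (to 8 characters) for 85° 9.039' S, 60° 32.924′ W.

Offset from 180°W / 90°S: lon 119.45127°, lat 4.84935°.
Field: lon ⌊119.45127/20⌋ = 5 → F; lat ⌊4.84935/10⌋ = 0 → A.
Square: lon ⌊19.45127/2⌋ = 9; lat ⌊4.84935/1⌋ = 4.
Subsquare: lon ⌊1.45127/0.0833333⌋ = 17 → r; lat ⌊0.84935/0.0416667⌋ = 20 → u.
Extended square: lon ⌊0.03460/0.00833333⌋ = 4; lat ⌊0.01602/0.00416667⌋ = 3.

FA94ru43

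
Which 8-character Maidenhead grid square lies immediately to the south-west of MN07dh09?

Longitude extended square 0; −1 → -1, wraps to 9, carry into subsquare.
Longitude subsquare d = 3; −1 → 2 = c.
Latitude extended square 9; −1 → 8.

MN07ch98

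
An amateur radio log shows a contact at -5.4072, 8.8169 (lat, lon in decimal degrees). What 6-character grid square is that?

JI44jo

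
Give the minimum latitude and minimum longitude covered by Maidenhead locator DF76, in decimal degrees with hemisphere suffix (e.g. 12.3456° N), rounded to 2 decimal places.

Field D=3, F=5: +3·20° lon, +5·10° lat → SW at lon -120°, lat -40°.
Square 7, 6: +7·2° lon, +6·1° lat → SW at lon -106°, lat -34°.
latitude 34.00° S, longitude 106.00° W.

34.00° S, 106.00° W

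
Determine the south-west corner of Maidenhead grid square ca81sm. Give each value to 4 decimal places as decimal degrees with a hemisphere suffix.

88.5000° S, 122.5000° W

Field C=2, A=0: +2·20° lon, +0·10° lat → SW at lon -140°, lat -90°.
Square 8, 1: +8·2° lon, +1·1° lat → SW at lon -124°, lat -89°.
Subsquare s=18, m=12: +18·0.0833333° lon, +12·0.0416667° lat → SW at lon -122.5°, lat -88.5°.
latitude 88.5000° S, longitude 122.5000° W.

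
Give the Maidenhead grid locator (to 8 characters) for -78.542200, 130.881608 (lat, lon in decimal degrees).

Add 180° to longitude and 90° to latitude: 310.88161, 11.45780.
Field: lon ⌊310.88161/20⌋ = 15 → P; lat ⌊11.45780/10⌋ = 1 → B.
Square: lon ⌊10.88161/2⌋ = 5; lat ⌊1.45780/1⌋ = 1.
Subsquare: lon ⌊0.88161/0.0833333⌋ = 10 → k; lat ⌊0.45780/0.0416667⌋ = 10 → k.
Extended square: lon ⌊0.04827/0.00833333⌋ = 5; lat ⌊0.04113/0.00416667⌋ = 9.

PB51kk59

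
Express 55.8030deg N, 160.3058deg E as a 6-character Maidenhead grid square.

Offset from 180°W / 90°S: lon 340.3058°, lat 145.8030°.
Field: lon ⌊340.3058/20⌋ = 17 → R; lat ⌊145.8030/10⌋ = 14 → O.
Square: lon ⌊0.3058/2⌋ = 0; lat ⌊5.8030/1⌋ = 5.
Subsquare: lon ⌊0.3058/0.0833333⌋ = 3 → d; lat ⌊0.8030/0.0416667⌋ = 19 → t.

RO05dt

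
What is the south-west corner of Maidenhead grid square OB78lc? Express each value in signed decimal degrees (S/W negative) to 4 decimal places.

Field O=14, B=1: +14·20° lon, +1·10° lat → SW at lon 100°, lat -80°.
Square 7, 8: +7·2° lon, +8·1° lat → SW at lon 114°, lat -72°.
Subsquare l=11, c=2: +11·0.0833333° lon, +2·0.0416667° lat → SW at lon 114.917°, lat -71.9167°.
latitude -71.9167, longitude 114.9167.

-71.9167, 114.9167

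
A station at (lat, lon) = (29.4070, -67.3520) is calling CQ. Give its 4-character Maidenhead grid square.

Offset from 180°W / 90°S: lon 112.65°, lat 119.41°.
Field (20°×10°, letters A–R): lon ⌊112.65/20⌋ = 5 → F; lat ⌊119.41/10⌋ = 11 → L.
Square (2°×1°, digits 0–9): lon ⌊12.65/2⌋ = 6; lat ⌊9.41/1⌋ = 9.

FL69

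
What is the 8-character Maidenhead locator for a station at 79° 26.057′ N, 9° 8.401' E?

Add 180° to longitude and 90° to latitude: 189.14002, 169.43428.
Field: lon ⌊189.14002/20⌋ = 9 → J; lat ⌊169.43428/10⌋ = 16 → Q.
Square: lon ⌊9.14002/2⌋ = 4; lat ⌊9.43428/1⌋ = 9.
Subsquare: lon ⌊1.14002/0.0833333⌋ = 13 → n; lat ⌊0.43428/0.0416667⌋ = 10 → k.
Extended square: lon ⌊0.05668/0.00833333⌋ = 6; lat ⌊0.01762/0.00416667⌋ = 4.

JQ49nk64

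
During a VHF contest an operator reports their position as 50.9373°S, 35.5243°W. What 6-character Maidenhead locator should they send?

HD29fb

Shift to the Maidenhead origin (180°W, 90°S): lon 144.4757, lat 39.0627.
Field: lon ⌊144.4757/20⌋ = 7 → H; lat ⌊39.0627/10⌋ = 3 → D.
Square: lon ⌊4.4757/2⌋ = 2; lat ⌊9.0627/1⌋ = 9.
Subsquare: lon ⌊0.4757/0.0833333⌋ = 5 → f; lat ⌊0.0627/0.0416667⌋ = 1 → b.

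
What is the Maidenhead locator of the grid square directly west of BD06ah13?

BD06ah03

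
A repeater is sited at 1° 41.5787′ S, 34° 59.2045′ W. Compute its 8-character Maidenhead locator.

HI28mh13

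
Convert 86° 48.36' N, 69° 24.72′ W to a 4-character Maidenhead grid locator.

FR56

Offset from 180°W / 90°S: lon 110.59°, lat 176.81°.
Field: lon ⌊110.59/20⌋ = 5 → F; lat ⌊176.81/10⌋ = 17 → R.
Square: lon ⌊10.59/2⌋ = 5; lat ⌊6.81/1⌋ = 6.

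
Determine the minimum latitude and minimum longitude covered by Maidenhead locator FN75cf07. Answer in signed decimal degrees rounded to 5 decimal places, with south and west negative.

Field F=5, N=13: +5·20° lon, +13·10° lat → SW at lon -80°, lat 40°.
Square 7, 5: +7·2° lon, +5·1° lat → SW at lon -66°, lat 45°.
Subsquare c=2, f=5: +2·0.0833333° lon, +5·0.0416667° lat → SW at lon -65.8333°, lat 45.2083°.
Extended square 0, 7: +0·0.00833333° lon, +7·0.00416667° lat → SW at lon -65.8333°, lat 45.2375°.
latitude 45.23750, longitude -65.83333.

45.23750, -65.83333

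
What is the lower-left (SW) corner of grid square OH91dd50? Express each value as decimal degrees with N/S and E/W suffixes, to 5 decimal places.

18.87500° S, 118.29167° E

Field O=14, H=7: +14·20° lon, +7·10° lat → SW at lon 100°, lat -20°.
Square 9, 1: +9·2° lon, +1·1° lat → SW at lon 118°, lat -19°.
Subsquare d=3, d=3: +3·0.0833333° lon, +3·0.0416667° lat → SW at lon 118.25°, lat -18.875°.
Extended square 5, 0: +5·0.00833333° lon, +0·0.00416667° lat → SW at lon 118.292°, lat -18.875°.
latitude 18.87500° S, longitude 118.29167° E.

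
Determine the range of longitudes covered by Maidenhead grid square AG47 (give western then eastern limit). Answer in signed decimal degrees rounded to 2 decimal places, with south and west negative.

-172.00, -170.00

Field A=0, G=6: +0·20° lon, +6·10° lat → SW at lon -180°, lat -30°.
Square 4, 7: +4·2° lon, +7·1° lat → SW at lon -172°, lat -23°.
Cell spans 2° lon × 1° lat.
west -172.00, east -170.00.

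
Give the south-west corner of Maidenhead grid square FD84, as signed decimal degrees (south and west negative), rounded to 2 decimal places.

Field F=5, D=3: +5·20° lon, +3·10° lat → SW at lon -80°, lat -60°.
Square 8, 4: +8·2° lon, +4·1° lat → SW at lon -64°, lat -56°.
latitude -56.00, longitude -64.00.

-56.00, -64.00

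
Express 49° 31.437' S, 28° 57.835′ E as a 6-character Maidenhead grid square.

KE40ll

Shift to the Maidenhead origin (180°W, 90°S): lon 208.9639, lat 40.4761.
Field: 208.9639/20 → 10 → K, 40.4761/10 → 4 → E; chars KE.
Square: 8.9639/2 → 4, 0.4761/1 → 0; chars 40.
Subsquare: 0.9639/0.0833333 → 11 → l, 0.4761/0.0416667 → 11 → l; chars ll.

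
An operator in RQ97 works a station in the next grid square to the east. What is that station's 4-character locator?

Longitude square 9; +1 → 10, wraps to 0, carry into field.
Longitude field R = 17; +1 → 18, wraps to 0 = A, wrapping around the antimeridian.
The latitude characters are unchanged.

AQ07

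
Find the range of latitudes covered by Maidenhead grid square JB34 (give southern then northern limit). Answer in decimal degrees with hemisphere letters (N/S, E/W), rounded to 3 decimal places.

76.000° S, 75.000° S

Field J=9, B=1: +9·20° lon, +1·10° lat → SW at lon 0°, lat -80°.
Square 3, 4: +3·2° lon, +4·1° lat → SW at lon 6°, lat -76°.
Cell spans 2° lon × 1° lat.
south 76.000° S, north 75.000° S.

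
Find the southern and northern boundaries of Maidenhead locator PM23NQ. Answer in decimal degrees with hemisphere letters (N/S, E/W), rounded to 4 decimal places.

33.6667° N, 33.7083° N

Field P=15, M=12: +15·20° lon, +12·10° lat → SW at lon 120°, lat 30°.
Square 2, 3: +2·2° lon, +3·1° lat → SW at lon 124°, lat 33°.
Subsquare n=13, q=16: +13·0.0833333° lon, +16·0.0416667° lat → SW at lon 125.083°, lat 33.6667°.
Cell spans 0.0833333° lon × 0.0416667° lat.
south 33.6667° N, north 33.7083° N.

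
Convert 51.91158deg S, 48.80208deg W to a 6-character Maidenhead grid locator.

GD58oc

Shift to the Maidenhead origin (180°W, 90°S): lon 131.1979, lat 38.0884.
Field: 131.1979/20 → 6 → G, 38.0884/10 → 3 → D; chars GD.
Square: 11.1979/2 → 5, 8.0884/1 → 8; chars 58.
Subsquare: 1.1979/0.0833333 → 14 → o, 0.0884/0.0416667 → 2 → c; chars oc.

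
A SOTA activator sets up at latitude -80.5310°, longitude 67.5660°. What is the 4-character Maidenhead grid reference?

Add 180° to longitude and 90° to latitude: 247.57, 9.47.
Field: lon ⌊247.57/20⌋ = 12 → M; lat ⌊9.47/10⌋ = 0 → A.
Square: lon ⌊7.57/2⌋ = 3; lat ⌊9.47/1⌋ = 9.

MA39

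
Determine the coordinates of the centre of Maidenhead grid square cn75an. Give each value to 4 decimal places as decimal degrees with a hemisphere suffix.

Field C=2, N=13: +2·20° lon, +13·10° lat → SW at lon -140°, lat 40°.
Square 7, 5: +7·2° lon, +5·1° lat → SW at lon -126°, lat 45°.
Subsquare a=0, n=13: +0·0.0833333° lon, +13·0.0416667° lat → SW at lon -126°, lat 45.5417°.
Cell spans 0.0833333° lon × 0.0416667° lat. Centre is SW corner plus half of each.
latitude 45.5625° N, longitude 125.9583° W.

45.5625° N, 125.9583° W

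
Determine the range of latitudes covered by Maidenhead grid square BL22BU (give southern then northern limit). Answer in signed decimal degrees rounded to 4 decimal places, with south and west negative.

22.8333, 22.8750

Field B=1, L=11: +1·20° lon, +11·10° lat → SW at lon -160°, lat 20°.
Square 2, 2: +2·2° lon, +2·1° lat → SW at lon -156°, lat 22°.
Subsquare b=1, u=20: +1·0.0833333° lon, +20·0.0416667° lat → SW at lon -155.917°, lat 22.8333°.
Cell spans 0.0833333° lon × 0.0416667° lat.
south 22.8333, north 22.8750.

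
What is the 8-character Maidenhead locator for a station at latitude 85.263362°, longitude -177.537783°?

AR15fg53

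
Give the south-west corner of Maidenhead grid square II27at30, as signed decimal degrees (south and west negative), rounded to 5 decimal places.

-2.20833, -15.97500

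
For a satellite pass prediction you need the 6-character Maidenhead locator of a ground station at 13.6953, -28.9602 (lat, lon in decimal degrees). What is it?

Add 180° to longitude and 90° to latitude: 151.0398, 103.6953.
Field (20°×10°, letters A–R): lon ⌊151.0398/20⌋ = 7 → H; lat ⌊103.6953/10⌋ = 10 → K.
Square (2°×1°, digits 0–9): lon ⌊11.0398/2⌋ = 5; lat ⌊3.6953/1⌋ = 3.
Subsquare (5′×2.5′, letters a–x): lon ⌊1.0398/0.0833333⌋ = 12 → m; lat ⌊0.6953/0.0416667⌋ = 16 → q.

HK53mq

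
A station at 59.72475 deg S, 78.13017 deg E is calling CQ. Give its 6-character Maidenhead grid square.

Add 180° to longitude and 90° to latitude: 258.1302, 30.2752.
Field: lon ⌊258.1302/20⌋ = 12 → M; lat ⌊30.2752/10⌋ = 3 → D.
Square: lon ⌊18.1302/2⌋ = 9; lat ⌊0.2752/1⌋ = 0.
Subsquare: lon ⌊0.1302/0.0833333⌋ = 1 → b; lat ⌊0.2752/0.0416667⌋ = 6 → g.

MD90bg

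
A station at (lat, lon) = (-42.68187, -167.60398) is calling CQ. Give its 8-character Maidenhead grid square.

AE67eh76

Shift to the Maidenhead origin (180°W, 90°S): lon 12.39602, lat 47.31813.
Field: 12.39602/20 → 0 → A, 47.31813/10 → 4 → E; chars AE.
Square: 12.39602/2 → 6, 7.31813/1 → 7; chars 67.
Subsquare: 0.39602/0.0833333 → 4 → e, 0.31813/0.0416667 → 7 → h; chars eh.
Extended square: 0.06269/0.00833333 → 7, 0.02646/0.00416667 → 6; chars 76.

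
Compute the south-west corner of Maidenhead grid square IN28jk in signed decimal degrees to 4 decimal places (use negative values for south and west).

48.4167, -15.2500

Field I=8, N=13: +8·20° lon, +13·10° lat → SW at lon -20°, lat 40°.
Square 2, 8: +2·2° lon, +8·1° lat → SW at lon -16°, lat 48°.
Subsquare j=9, k=10: +9·0.0833333° lon, +10·0.0416667° lat → SW at lon -15.25°, lat 48.4167°.
latitude 48.4167, longitude -15.2500.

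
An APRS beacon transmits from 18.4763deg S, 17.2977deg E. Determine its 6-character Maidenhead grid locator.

JH81pm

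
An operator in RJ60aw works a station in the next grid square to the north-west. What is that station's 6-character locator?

Longitude subsquare a = 0; −1 → -1, wraps to 23 = x, carry into square.
Longitude square 6; −1 → 5.
Latitude subsquare w = 22; +1 → 23 = x.

RJ50xx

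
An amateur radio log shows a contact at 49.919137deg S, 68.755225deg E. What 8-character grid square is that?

ME40jb09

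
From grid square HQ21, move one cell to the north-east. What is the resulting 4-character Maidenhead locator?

Longitude square 2; +1 → 3.
Latitude square 1; +1 → 2.

HQ32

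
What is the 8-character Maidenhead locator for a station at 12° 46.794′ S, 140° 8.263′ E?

QH07bf62

Add 180° to longitude and 90° to latitude: 320.13772, 77.22010.
Field (20°×10°, letters A–R): 320.13772/20 → 16 → Q, 77.22010/10 → 7 → H; chars QH.
Square (2°×1°, digits 0–9): 0.13772/2 → 0, 7.22010/1 → 7; chars 07.
Subsquare (5′×2.5′, letters a–x): 0.13772/0.0833333 → 1 → b, 0.22010/0.0416667 → 5 → f; chars bf.
Extended square (30″×15″, digits 0–9): 0.05438/0.00833333 → 6, 0.01177/0.00416667 → 2; chars 62.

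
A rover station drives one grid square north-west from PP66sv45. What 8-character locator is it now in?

Longitude extended square 4; −1 → 3.
Latitude extended square 5; +1 → 6.

PP66sv36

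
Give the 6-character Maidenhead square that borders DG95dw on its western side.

DG95cw

Longitude subsquare d = 3; −1 → 2 = c.
The latitude characters are unchanged.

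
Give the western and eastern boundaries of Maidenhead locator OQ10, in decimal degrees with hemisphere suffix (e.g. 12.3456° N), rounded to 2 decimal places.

102.00° E, 104.00° E

Field O=14, Q=16: +14·20° lon, +16·10° lat → SW at lon 100°, lat 70°.
Square 1, 0: +1·2° lon, +0·1° lat → SW at lon 102°, lat 70°.
Cell spans 2° lon × 1° lat.
west 102.00° E, east 104.00° E.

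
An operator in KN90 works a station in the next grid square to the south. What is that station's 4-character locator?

Latitude square 0; −1 → -1, wraps to 9, carry into field.
Latitude field N = 13; −1 → 12 = M.
The longitude characters are unchanged.

KM99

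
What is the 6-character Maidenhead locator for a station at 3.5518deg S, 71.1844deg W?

Add 180° to longitude and 90° to latitude: 108.8156, 86.4482.
Field (20°×10°, letters A–R): 108.8156/20 → 5 → F, 86.4482/10 → 8 → I; chars FI.
Square (2°×1°, digits 0–9): 8.8156/2 → 4, 6.4482/1 → 6; chars 46.
Subsquare (5′×2.5′, letters a–x): 0.8156/0.0833333 → 9 → j, 0.4482/0.0416667 → 10 → k; chars jk.

FI46jk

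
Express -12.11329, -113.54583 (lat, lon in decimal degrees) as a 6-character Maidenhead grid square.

Offset from 180°W / 90°S: lon 66.4542°, lat 77.8867°.
Field: 66.4542/20 → 3 → D, 77.8867/10 → 7 → H; chars DH.
Square: 6.4542/2 → 3, 7.8867/1 → 7; chars 37.
Subsquare: 0.4542/0.0833333 → 5 → f, 0.8867/0.0416667 → 21 → v; chars fv.

DH37fv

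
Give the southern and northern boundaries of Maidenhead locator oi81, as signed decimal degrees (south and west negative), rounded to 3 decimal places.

-9.000, -8.000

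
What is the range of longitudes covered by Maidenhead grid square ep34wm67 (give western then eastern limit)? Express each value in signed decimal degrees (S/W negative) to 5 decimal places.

-92.11667, -92.10833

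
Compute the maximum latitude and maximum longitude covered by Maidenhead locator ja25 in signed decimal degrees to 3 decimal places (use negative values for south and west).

Field J=9, A=0: +9·20° lon, +0·10° lat → SW at lon 0°, lat -90°.
Square 2, 5: +2·2° lon, +5·1° lat → SW at lon 4°, lat -85°.
Cell spans 2° lon × 1° lat. NE corner is SW corner plus one full cell.
latitude -84.000, longitude 6.000.

-84.000, 6.000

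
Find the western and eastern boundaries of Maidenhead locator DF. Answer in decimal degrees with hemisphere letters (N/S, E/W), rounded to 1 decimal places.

120.0° W, 100.0° W

Field D=3, F=5: +3·20° lon, +5·10° lat → SW at lon -120°, lat -40°.
Cell spans 20° lon × 10° lat.
west 120.0° W, east 100.0° W.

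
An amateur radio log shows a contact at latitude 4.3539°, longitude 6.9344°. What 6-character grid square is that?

JJ34li

Shift to the Maidenhead origin (180°W, 90°S): lon 186.9344, lat 94.3539.
Field (20°×10°, letters A–R): 186.9344/20 → 9 → J, 94.3539/10 → 9 → J; chars JJ.
Square (2°×1°, digits 0–9): 6.9344/2 → 3, 4.3539/1 → 4; chars 34.
Subsquare (5′×2.5′, letters a–x): 0.9344/0.0833333 → 11 → l, 0.3539/0.0416667 → 8 → i; chars li.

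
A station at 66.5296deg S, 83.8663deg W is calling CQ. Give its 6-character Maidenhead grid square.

EC83bl

Shift to the Maidenhead origin (180°W, 90°S): lon 96.1337, lat 23.4704.
Field: 96.1337/20 → 4 → E, 23.4704/10 → 2 → C; chars EC.
Square: 16.1337/2 → 8, 3.4704/1 → 3; chars 83.
Subsquare: 0.1337/0.0833333 → 1 → b, 0.4704/0.0416667 → 11 → l; chars bl.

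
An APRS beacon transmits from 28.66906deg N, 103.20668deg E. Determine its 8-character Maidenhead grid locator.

OL18oq40

Offset from 180°W / 90°S: lon 283.20668°, lat 118.66906°.
Field (20°×10°, letters A–R): 283.20668/20 → 14 → O, 118.66906/10 → 11 → L; chars OL.
Square (2°×1°, digits 0–9): 3.20668/2 → 1, 8.66906/1 → 8; chars 18.
Subsquare (5′×2.5′, letters a–x): 1.20668/0.0833333 → 14 → o, 0.66906/0.0416667 → 16 → q; chars oq.
Extended square (30″×15″, digits 0–9): 0.04001/0.00833333 → 4, 0.00239/0.00416667 → 0; chars 40.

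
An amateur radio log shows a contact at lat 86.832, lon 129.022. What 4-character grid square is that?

PR46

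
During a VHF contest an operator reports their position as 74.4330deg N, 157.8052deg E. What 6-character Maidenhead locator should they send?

Offset from 180°W / 90°S: lon 337.8052°, lat 164.4330°.
Field: lon ⌊337.8052/20⌋ = 16 → Q; lat ⌊164.4330/10⌋ = 16 → Q.
Square: lon ⌊17.8052/2⌋ = 8; lat ⌊4.4330/1⌋ = 4.
Subsquare: lon ⌊1.8052/0.0833333⌋ = 21 → v; lat ⌊0.4330/0.0416667⌋ = 10 → k.

QQ84vk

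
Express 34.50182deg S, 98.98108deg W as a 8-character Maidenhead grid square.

EF05ml29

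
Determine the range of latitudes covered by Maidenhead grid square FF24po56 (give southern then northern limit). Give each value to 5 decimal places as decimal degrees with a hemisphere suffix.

35.39167° S, 35.38750° S

Field F=5, F=5: +5·20° lon, +5·10° lat → SW at lon -80°, lat -40°.
Square 2, 4: +2·2° lon, +4·1° lat → SW at lon -76°, lat -36°.
Subsquare p=15, o=14: +15·0.0833333° lon, +14·0.0416667° lat → SW at lon -74.75°, lat -35.4167°.
Extended square 5, 6: +5·0.00833333° lon, +6·0.00416667° lat → SW at lon -74.7083°, lat -35.3917°.
Cell spans 0.00833333° lon × 0.00416667° lat.
south 35.39167° S, north 35.38750° S.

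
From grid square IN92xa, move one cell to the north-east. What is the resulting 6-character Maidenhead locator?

JN02ab

Longitude subsquare x = 23; +1 → 24, wraps to 0 = a, carry into square.
Longitude square 9; +1 → 10, wraps to 0, carry into field.
Longitude field I = 8; +1 → 9 = J.
Latitude subsquare a = 0; +1 → 1 = b.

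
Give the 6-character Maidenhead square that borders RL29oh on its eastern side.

Longitude subsquare o = 14; +1 → 15 = p.
The latitude characters are unchanged.

RL29ph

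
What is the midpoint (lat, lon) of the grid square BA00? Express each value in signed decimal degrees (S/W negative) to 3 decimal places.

-89.500, -159.000

Field B=1, A=0: +1·20° lon, +0·10° lat → SW at lon -160°, lat -90°.
Square 0, 0: +0·2° lon, +0·1° lat → SW at lon -160°, lat -90°.
Cell spans 2° lon × 1° lat. Centre is SW corner plus half of each.
latitude -89.500, longitude -159.000.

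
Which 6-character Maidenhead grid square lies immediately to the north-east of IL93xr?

JL03as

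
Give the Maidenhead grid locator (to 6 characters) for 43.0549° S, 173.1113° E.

RE66nw

Shift to the Maidenhead origin (180°W, 90°S): lon 353.1113, lat 46.9451.
Field: lon ⌊353.1113/20⌋ = 17 → R; lat ⌊46.9451/10⌋ = 4 → E.
Square: lon ⌊13.1113/2⌋ = 6; lat ⌊6.9451/1⌋ = 6.
Subsquare: lon ⌊1.1113/0.0833333⌋ = 13 → n; lat ⌊0.9451/0.0416667⌋ = 22 → w.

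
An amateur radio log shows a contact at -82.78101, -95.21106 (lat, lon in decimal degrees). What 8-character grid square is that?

Shift to the Maidenhead origin (180°W, 90°S): lon 84.78894, lat 7.21899.
Field: lon ⌊84.78894/20⌋ = 4 → E; lat ⌊7.21899/10⌋ = 0 → A.
Square: lon ⌊4.78894/2⌋ = 2; lat ⌊7.21899/1⌋ = 7.
Subsquare: lon ⌊0.78894/0.0833333⌋ = 9 → j; lat ⌊0.21899/0.0416667⌋ = 5 → f.
Extended square: lon ⌊0.03894/0.00833333⌋ = 4; lat ⌊0.01066/0.00416667⌋ = 2.

EA27jf42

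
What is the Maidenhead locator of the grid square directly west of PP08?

OP98

Longitude square 0; −1 → -1, wraps to 9, carry into field.
Longitude field P = 15; −1 → 14 = O.
The latitude characters are unchanged.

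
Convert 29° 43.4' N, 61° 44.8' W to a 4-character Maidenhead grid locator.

Offset from 180°W / 90°S: lon 118.25°, lat 119.72°.
Field: lon ⌊118.25/20⌋ = 5 → F; lat ⌊119.72/10⌋ = 11 → L.
Square: lon ⌊18.25/2⌋ = 9; lat ⌊9.72/1⌋ = 9.

FL99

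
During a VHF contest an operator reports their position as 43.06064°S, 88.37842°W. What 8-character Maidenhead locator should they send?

EE56tw45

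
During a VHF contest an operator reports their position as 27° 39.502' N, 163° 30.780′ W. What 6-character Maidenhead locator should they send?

Shift to the Maidenhead origin (180°W, 90°S): lon 16.4870, lat 117.6584.
Field: lon ⌊16.4870/20⌋ = 0 → A; lat ⌊117.6584/10⌋ = 11 → L.
Square: lon ⌊16.4870/2⌋ = 8; lat ⌊7.6584/1⌋ = 7.
Subsquare: lon ⌊0.4870/0.0833333⌋ = 5 → f; lat ⌊0.6584/0.0416667⌋ = 15 → p.

AL87fp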